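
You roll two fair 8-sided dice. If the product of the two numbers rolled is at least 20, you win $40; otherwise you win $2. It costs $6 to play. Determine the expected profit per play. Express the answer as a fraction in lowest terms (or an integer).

E[payout] = (9/16)·2 + (7/16)·40 = 149/8
Expected profit = 149/8 − 6 = 101/8

101/8 dollars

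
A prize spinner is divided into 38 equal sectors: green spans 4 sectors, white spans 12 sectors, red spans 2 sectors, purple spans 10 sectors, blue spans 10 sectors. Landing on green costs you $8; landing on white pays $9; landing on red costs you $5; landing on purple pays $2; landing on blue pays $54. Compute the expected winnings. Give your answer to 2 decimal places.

E[payout] = (4/38)·(-8) + (12/38)·9 + (2/38)·(-5) + (10/38)·2 + (10/38)·54 = 313/19
≈ $16.47

$16.47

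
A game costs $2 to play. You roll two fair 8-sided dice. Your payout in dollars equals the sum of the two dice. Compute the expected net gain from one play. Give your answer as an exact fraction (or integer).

Distribution of the sum of the two dice: 2 w.p. 1/64, 3 w.p. 1/32, 4 w.p. 3/64, 5 w.p. 1/16, 6 w.p. 5/64, 7 w.p. 3/32, …
E[payout] = (1/64)·2 + (1/32)·3 + (3/64)·4 + (1/16)·5 + (5/64)·6 + (3/32)·7 + (7/64)·8 + (1/8)·9 + (7/64)·10 + (3/32)·11 + (5/64)·12 + (1/16)·13 + (3/64)·14 + (1/32)·15 + (1/64)·16 = 9
Expected profit = 9 − 2 = 7

$7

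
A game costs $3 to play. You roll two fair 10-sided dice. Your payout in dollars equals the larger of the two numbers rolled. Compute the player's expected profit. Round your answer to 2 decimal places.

Distribution of the larger of the two numbers rolled: 1 w.p. 1/100, 2 w.p. 3/100, 3 w.p. 1/20, 4 w.p. 7/100, 5 w.p. 9/100, 6 w.p. 11/100, …
E[payout] = (1/100)·1 + (3/100)·2 + (1/20)·3 + (7/100)·4 + (9/100)·5 + (11/100)·6 + (13/100)·7 + (3/20)·8 + (17/100)·9 + (19/100)·10 = 143/20
Expected profit = 143/20 − 3 = 83/20 ≈ $4.15

$4.15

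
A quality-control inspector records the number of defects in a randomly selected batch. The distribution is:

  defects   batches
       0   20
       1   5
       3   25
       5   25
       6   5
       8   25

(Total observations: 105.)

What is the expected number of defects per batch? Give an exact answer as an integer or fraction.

Total = 105, so P(defects=0) = 20/105, etc.
E[X] = (4/21)·0 + (1/21)·1 + (5/21)·3 + (5/21)·5 + (1/21)·6 + (5/21)·8
     = 29/7

29/7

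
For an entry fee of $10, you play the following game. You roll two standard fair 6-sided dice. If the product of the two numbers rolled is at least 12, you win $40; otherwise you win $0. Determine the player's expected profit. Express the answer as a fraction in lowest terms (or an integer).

80/9 dollars

E[payout] = (19/36)·0 + (17/36)·40 = 170/9
Expected profit = 170/9 − 10 = 80/9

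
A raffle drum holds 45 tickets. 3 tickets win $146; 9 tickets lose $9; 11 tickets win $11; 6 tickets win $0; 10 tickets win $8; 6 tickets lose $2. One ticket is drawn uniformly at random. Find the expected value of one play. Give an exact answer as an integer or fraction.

E[payout] = (3/45)·146 + (9/45)·(-9) + (11/45)·11 + (6/45)·0 + (10/45)·8 + (6/45)·(-2) = 182/15

182/15 dollars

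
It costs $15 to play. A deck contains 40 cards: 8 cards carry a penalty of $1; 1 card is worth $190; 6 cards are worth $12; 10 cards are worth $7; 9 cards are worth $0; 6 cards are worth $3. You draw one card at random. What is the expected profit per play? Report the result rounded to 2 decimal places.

E[payout] = (8/40)·(-1) + (1/40)·190 + (6/40)·12 + (10/40)·7 + (9/40)·0 + (6/40)·3 = 171/20
Expected profit = 171/20 − 15 = -129/20 ≈ -$6.45

-$6.45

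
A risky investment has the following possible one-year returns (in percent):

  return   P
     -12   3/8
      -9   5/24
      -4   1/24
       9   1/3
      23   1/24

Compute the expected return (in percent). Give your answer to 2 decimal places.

E[X] = (3/8)·(-12) + (5/24)·(-9) + (1/24)·(-4) + (1/3)·9 + (1/24)·23
     = -31/12 ≈ -2.58

-2.58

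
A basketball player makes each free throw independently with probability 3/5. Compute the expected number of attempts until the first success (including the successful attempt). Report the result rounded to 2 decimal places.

For a geometric distribution, E[trials] = 1/p = 1/(3/5) = 5/3.
≈ 1.67

1.67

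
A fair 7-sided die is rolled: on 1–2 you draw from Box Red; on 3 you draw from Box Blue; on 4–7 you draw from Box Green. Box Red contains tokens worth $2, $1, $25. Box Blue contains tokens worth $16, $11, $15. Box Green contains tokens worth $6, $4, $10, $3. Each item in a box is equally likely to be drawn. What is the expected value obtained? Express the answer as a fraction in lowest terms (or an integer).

E[X | Box Red] = (2 + 1 + 25)/3 = 28/3
E[X | Box Blue] = (16 + 11 + 15)/3 = 14
E[X | Box Green] = (6 + 4 + 10 + 3)/4 = 23/4
E[X] = (2/7)·28/3 + (1/7)·14 + (4/7)·23/4 = 167/21

167/21 dollars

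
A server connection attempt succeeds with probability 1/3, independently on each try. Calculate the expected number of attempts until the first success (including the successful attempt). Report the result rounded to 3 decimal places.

3.000

For a geometric distribution, E[trials] = 1/p = 1/(1/3) = 3.
≈ 3.000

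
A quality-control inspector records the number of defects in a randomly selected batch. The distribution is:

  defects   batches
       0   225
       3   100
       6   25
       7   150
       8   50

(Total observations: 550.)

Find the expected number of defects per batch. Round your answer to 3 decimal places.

Total = 550, so P(defects=0) = 225/550, etc.
E[X] = (9/22)·0 + (2/11)·3 + (1/22)·6 + (3/11)·7 + (1/11)·8
     = 38/11 ≈ 3.455

3.455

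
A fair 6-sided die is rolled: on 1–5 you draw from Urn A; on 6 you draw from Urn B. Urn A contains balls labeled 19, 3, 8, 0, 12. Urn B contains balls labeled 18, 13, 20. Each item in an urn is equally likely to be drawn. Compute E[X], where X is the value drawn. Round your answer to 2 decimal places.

9.83

E[X | Urn A] = (19 + 3 + 8 + 0 + 12)/5 = 42/5
E[X | Urn B] = (18 + 13 + 20)/3 = 17
E[X] = (5/6)·42/5 + (1/6)·17 = 59/6 ≈ 9.83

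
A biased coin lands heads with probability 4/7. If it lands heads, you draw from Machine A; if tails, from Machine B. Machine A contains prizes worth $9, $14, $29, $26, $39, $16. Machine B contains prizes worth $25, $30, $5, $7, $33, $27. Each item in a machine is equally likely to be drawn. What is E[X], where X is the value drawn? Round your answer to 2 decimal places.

E[X | Machine A] = (9 + 14 + 29 + 26 + 39 + 16)/6 = 133/6
E[X | Machine B] = (25 + 30 + 5 + 7 + 33 + 27)/6 = 127/6
E[X] = (4/7)·133/6 + (3/7)·127/6 = 913/42 ≈ 21.74

$21.74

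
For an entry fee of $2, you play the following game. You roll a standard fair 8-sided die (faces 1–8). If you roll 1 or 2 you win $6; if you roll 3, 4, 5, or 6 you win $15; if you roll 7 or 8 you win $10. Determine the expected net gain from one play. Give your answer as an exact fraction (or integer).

19/2 dollars

E[payout] = (1/4)·6 + (1/4)·10 + (1/2)·15 = 23/2
Expected profit = 23/2 − 2 = 19/2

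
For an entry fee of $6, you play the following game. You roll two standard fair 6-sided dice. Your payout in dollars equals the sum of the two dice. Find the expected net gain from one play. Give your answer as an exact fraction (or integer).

$1

Distribution of the sum of the two dice: 2 w.p. 1/36, 3 w.p. 1/18, 4 w.p. 1/12, 5 w.p. 1/9, 6 w.p. 5/36, 7 w.p. 1/6, …
E[payout] = (1/36)·2 + (1/18)·3 + (1/12)·4 + (1/9)·5 + (5/36)·6 + (1/6)·7 + (5/36)·8 + (1/9)·9 + (1/12)·10 + (1/18)·11 + (1/36)·12 = 7
Expected profit = 7 − 6 = 1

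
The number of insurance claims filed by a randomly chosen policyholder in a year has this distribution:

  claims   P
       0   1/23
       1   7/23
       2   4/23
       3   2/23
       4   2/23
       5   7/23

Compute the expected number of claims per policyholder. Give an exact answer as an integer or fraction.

64/23

E[X] = (1/23)·0 + (7/23)·1 + (4/23)·2 + (2/23)·3 + (2/23)·4 + (7/23)·5
     = 64/23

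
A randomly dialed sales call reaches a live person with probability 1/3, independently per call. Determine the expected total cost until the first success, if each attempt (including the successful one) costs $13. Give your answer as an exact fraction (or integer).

E[#attempts] = 1/p = 3; E[cost] = 13·3 = 39.

$39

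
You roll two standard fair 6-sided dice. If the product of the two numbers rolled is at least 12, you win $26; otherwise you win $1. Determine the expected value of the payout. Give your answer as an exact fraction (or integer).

461/36 dollars

E[payout] = (19/36)·1 + (17/36)·26 = 461/36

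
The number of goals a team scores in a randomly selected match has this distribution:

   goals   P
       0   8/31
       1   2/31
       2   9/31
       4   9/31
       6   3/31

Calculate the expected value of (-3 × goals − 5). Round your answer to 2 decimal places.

-12.16

E[-3x-5] = (8/31)·(-5) + (2/31)·(-8) + (9/31)·(-11) + (9/31)·(-17) + (3/31)·(-23)
     = -377/31 ≈ -12.16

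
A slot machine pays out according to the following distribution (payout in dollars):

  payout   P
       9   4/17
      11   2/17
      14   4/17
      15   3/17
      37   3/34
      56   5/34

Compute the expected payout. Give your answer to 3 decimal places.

$20.853

E[X] = (4/17)·9 + (2/17)·11 + (4/17)·14 + (3/17)·15 + (3/34)·37 + (5/34)·56
     = 709/34 ≈ 20.853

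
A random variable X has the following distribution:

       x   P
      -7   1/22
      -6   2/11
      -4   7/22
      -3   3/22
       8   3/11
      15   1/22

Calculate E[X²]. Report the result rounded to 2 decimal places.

42.77

E[X²] = (1/22)·49 + (2/11)·36 + (7/22)·16 + (3/22)·9 + (3/11)·64 + (1/22)·225
     = 941/22 ≈ 42.77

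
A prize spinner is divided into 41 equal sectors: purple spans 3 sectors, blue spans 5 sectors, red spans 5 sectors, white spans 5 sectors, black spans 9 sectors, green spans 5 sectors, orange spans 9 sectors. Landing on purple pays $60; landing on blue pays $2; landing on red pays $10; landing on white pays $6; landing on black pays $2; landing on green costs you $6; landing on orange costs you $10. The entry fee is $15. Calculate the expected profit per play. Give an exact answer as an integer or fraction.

E[payout] = (3/41)·60 + (5/41)·2 + (5/41)·10 + (5/41)·6 + (9/41)·2 + (5/41)·(-6) + (9/41)·(-10) = 168/41
Expected profit = 168/41 − 15 = -447/41

-447/41 dollars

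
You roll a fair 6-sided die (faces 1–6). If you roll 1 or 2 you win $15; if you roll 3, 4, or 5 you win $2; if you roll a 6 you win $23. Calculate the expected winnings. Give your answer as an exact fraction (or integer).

E[payout] = (1/2)·2 + (1/3)·15 + (1/6)·23 = 59/6

59/6 dollars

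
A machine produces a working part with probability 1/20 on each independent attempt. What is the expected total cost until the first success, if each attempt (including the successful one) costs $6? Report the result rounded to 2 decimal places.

E[#attempts] = 1/p = 20; E[cost] = 6·20 = 120.
≈ 120.00

$120.00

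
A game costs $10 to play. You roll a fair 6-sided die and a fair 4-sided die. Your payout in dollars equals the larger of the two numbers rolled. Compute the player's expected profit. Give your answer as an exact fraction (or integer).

Distribution of the larger of the two numbers rolled: 1 w.p. 1/24, 2 w.p. 1/8, 3 w.p. 5/24, 4 w.p. 7/24, 5 w.p. 1/6, 6 w.p. 1/6
E[payout] = (1/24)·1 + (1/8)·2 + (5/24)·3 + (7/24)·4 + (1/6)·5 + (1/6)·6 = 47/12
Expected profit = 47/12 − 10 = -73/12

-73/12 dollars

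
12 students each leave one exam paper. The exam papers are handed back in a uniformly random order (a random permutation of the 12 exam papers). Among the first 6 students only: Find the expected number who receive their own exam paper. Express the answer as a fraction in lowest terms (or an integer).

1/2

Let Xᵢ = 1 if person i gets their own exam paper. For each i, P(Xᵢ=1) = 1/12.
By linearity of expectation, E[X₁+…+X_6] = 6·(1/12) = 1/2.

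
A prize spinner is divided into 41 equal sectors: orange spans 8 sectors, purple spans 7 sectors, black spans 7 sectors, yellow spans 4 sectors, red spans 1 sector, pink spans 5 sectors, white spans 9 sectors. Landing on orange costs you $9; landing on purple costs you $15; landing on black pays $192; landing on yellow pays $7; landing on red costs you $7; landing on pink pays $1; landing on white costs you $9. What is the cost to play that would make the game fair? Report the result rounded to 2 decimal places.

$27.12

E[payout] = (8/41)·(-9) + (7/41)·(-15) + (7/41)·192 + (4/41)·7 + (1/41)·(-7) + (5/41)·1 + (9/41)·(-9) = 1112/41
Fair fee = E[payout] = 1112/41 ≈ $27.12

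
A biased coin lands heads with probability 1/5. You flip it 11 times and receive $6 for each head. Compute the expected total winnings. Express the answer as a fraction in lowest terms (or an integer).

66/5 dollars

E[#heads] = 11·1/5 = 11/5 (linearity over flips).
E[winnings] = 6·11/5 = 66/5.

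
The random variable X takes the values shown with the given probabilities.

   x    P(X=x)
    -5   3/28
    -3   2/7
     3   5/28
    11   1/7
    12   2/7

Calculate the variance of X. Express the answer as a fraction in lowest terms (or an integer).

2358/49

E[X] = (3/28)·(-5) + (2/7)·(-3) + (5/28)·3 + (1/7)·11 + (2/7)·12 = 29/7
E[X²] = (3/28)·25 + (2/7)·9 + (5/28)·9 + (1/7)·121 + (2/7)·144 = 457/7
Var(X) = 457/7 − (29/7)² = 2358/49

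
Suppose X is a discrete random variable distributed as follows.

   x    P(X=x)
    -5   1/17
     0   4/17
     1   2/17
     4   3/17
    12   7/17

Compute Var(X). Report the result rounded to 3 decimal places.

33.779

E[X] = (1/17)·(-5) + (4/17)·0 + (2/17)·1 + (3/17)·4 + (7/17)·12 = 93/17
E[X²] = (1/17)·25 + (4/17)·0 + (2/17)·1 + (3/17)·16 + (7/17)·144 = 1083/17
Var(X) = 1083/17 − (93/17)² = 9762/289 ≈ 33.779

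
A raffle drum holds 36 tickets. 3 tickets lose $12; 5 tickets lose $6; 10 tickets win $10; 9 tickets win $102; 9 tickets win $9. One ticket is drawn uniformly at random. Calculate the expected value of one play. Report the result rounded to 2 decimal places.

E[payout] = (3/36)·(-12) + (5/36)·(-6) + (10/36)·10 + (9/36)·102 + (9/36)·9 = 1033/36
≈ $28.69

$28.69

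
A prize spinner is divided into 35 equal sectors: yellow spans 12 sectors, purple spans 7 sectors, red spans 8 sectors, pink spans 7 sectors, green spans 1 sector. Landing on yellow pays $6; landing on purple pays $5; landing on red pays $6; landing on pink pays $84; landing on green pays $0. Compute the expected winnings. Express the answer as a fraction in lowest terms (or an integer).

E[payout] = (12/35)·6 + (7/35)·5 + (8/35)·6 + (7/35)·84 + (1/35)·0 = 743/35

743/35 dollars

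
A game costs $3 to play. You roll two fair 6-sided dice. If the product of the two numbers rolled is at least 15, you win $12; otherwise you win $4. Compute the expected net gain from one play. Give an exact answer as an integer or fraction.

E[payout] = (23/36)·4 + (13/36)·12 = 62/9
Expected profit = 62/9 − 3 = 35/9

35/9 dollars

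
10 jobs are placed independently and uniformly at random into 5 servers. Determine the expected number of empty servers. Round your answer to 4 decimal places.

0.5369

Let Xⱼ=1 if server j is empty. P(Xⱼ=1) = ((5-1)/5)^10 = 1048576/9765625.
By linearity, E[#empty] = 5·1048576/9765625 = 1048576/1953125.
≈ 0.5369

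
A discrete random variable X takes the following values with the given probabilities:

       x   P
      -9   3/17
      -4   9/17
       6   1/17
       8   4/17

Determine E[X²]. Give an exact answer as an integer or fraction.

679/17

E[X²] = (3/17)·81 + (9/17)·16 + (1/17)·36 + (4/17)·64
     = 679/17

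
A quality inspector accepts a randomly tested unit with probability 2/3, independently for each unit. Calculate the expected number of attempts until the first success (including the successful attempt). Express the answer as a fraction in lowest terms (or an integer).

3/2

For a geometric distribution, E[trials] = 1/p = 1/(2/3) = 3/2.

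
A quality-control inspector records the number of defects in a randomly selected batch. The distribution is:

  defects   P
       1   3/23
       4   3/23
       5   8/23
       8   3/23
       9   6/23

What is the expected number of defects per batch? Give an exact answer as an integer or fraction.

133/23

E[X] = (3/23)·1 + (3/23)·4 + (8/23)·5 + (3/23)·8 + (6/23)·9
     = 133/23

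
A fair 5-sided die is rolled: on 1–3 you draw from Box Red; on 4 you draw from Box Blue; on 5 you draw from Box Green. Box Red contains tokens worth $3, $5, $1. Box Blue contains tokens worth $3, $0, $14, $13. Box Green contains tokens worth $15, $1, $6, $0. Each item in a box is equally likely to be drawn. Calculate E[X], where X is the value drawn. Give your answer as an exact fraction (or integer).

E[X | Box Red] = (3 + 5 + 1)/3 = 3
E[X | Box Blue] = (3 + 0 + 14 + 13)/4 = 15/2
E[X | Box Green] = (15 + 1 + 6 + 0)/4 = 11/2
E[X] = (3/5)·3 + (1/5)·15/2 + (1/5)·11/2 = 22/5

22/5 dollars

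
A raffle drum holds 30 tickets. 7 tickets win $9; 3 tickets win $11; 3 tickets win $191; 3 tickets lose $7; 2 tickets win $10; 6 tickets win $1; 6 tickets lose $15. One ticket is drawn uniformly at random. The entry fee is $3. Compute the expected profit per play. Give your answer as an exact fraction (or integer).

E[payout] = (7/30)·9 + (3/30)·11 + (3/30)·191 + (3/30)·(-7) + (2/30)·10 + (6/30)·1 + (6/30)·(-15) = 292/15
Expected profit = 292/15 − 3 = 247/15

247/15 dollars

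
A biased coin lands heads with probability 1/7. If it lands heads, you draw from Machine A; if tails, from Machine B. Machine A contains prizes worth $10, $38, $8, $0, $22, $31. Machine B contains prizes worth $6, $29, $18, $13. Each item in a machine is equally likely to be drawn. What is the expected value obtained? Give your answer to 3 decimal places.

E[X | Machine A] = (10 + 38 + 8 + 0 + 22 + 31)/6 = 109/6
E[X | Machine B] = (6 + 29 + 18 + 13)/4 = 33/2
E[X] = (1/7)·109/6 + (6/7)·33/2 = 703/42 ≈ 16.738

$16.738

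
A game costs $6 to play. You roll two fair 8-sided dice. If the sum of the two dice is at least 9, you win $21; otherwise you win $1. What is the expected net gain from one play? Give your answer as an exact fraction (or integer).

25/4 dollars

E[payout] = (7/16)·1 + (9/16)·21 = 49/4
Expected profit = 49/4 − 6 = 25/4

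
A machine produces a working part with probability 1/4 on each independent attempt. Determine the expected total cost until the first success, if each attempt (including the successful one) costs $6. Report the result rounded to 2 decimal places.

E[#attempts] = 1/p = 4; E[cost] = 6·4 = 24.
≈ 24.00

$24.00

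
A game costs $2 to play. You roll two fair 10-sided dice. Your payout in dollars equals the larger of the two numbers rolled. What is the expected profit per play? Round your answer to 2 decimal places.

Distribution of the larger of the two numbers rolled: 1 w.p. 1/100, 2 w.p. 3/100, 3 w.p. 1/20, 4 w.p. 7/100, 5 w.p. 9/100, 6 w.p. 11/100, …
E[payout] = (1/100)·1 + (3/100)·2 + (1/20)·3 + (7/100)·4 + (9/100)·5 + (11/100)·6 + (13/100)·7 + (3/20)·8 + (17/100)·9 + (19/100)·10 = 143/20
Expected profit = 143/20 − 2 = 103/20 ≈ $5.15

$5.15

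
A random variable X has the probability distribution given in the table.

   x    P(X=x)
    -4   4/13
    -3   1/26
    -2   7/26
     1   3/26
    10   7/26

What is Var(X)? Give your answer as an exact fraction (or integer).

5498/169

E[X] = (4/13)·(-4) + (1/26)·(-3) + (7/26)·(-2) + (3/26)·1 + (7/26)·10 = 12/13
E[X²] = (4/13)·16 + (1/26)·9 + (7/26)·4 + (3/26)·1 + (7/26)·100 = 434/13
Var(X) = 434/13 − (12/13)² = 5498/169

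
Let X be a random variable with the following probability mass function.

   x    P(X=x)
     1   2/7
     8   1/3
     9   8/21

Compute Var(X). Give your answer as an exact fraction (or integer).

E[X] = (2/7)·1 + (1/3)·8 + (8/21)·9 = 134/21
E[X²] = (2/7)·1 + (1/3)·64 + (8/21)·81 = 1102/21
Var(X) = 1102/21 − (134/21)² = 5186/441

5186/441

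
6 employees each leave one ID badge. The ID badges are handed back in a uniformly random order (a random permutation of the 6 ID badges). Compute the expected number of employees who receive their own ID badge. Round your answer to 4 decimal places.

1.0000

Let Xᵢ = 1 if person i gets their own ID badge. For each i, P(Xᵢ=1) = 1/6.
By linearity of expectation, E[X₁+…+X_6] = 6·(1/6) = 1.
≈ 1.0000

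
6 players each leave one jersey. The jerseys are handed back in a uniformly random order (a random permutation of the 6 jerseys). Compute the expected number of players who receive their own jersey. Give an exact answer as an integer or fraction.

1

Let Xᵢ = 1 if person i gets their own jersey. For each i, P(Xᵢ=1) = 1/6.
By linearity of expectation, E[X₁+…+X_6] = 6·(1/6) = 1.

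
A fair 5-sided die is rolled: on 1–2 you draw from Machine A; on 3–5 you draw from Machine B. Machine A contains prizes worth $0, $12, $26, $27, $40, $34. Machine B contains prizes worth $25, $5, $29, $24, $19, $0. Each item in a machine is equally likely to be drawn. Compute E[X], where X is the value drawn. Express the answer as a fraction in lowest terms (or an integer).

E[X | Machine A] = (0 + 12 + 26 + 27 + 40 + 34)/6 = 139/6
E[X | Machine B] = (25 + 5 + 29 + 24 + 19 + 0)/6 = 17
E[X] = (2/5)·139/6 + (3/5)·17 = 292/15

292/15 dollars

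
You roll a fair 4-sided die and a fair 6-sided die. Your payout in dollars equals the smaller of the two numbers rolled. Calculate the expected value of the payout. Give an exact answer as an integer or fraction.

25/12 dollars

Distribution of the smaller of the two numbers rolled: 1 w.p. 3/8, 2 w.p. 7/24, 3 w.p. 5/24, 4 w.p. 1/8
E[payout] = (3/8)·1 + (7/24)·2 + (5/24)·3 + (1/8)·4 = 25/12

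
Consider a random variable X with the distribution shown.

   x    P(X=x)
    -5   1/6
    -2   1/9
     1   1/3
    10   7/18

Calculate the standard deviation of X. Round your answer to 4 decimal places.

E[X] = 19/6, E[X²] = 263/6
Var(X) = E[X²] − (E[X])² = 263/6 − 361/36 = 1217/36
SD(X) = √(1217/36) ≈ 5.8143

5.8143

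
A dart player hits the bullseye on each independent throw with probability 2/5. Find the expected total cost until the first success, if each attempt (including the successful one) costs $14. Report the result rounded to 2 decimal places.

E[#attempts] = 1/p = 5/2; E[cost] = 14·5/2 = 35.
≈ 35.00

$35.00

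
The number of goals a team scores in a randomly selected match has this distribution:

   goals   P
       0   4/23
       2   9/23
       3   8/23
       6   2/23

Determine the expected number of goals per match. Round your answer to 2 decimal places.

E[X] = (4/23)·0 + (9/23)·2 + (8/23)·3 + (2/23)·6
     = 54/23 ≈ 2.35

2.35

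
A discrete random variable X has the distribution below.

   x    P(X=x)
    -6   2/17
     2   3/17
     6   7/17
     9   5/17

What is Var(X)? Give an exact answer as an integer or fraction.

6036/289

E[X] = (2/17)·(-6) + (3/17)·2 + (7/17)·6 + (5/17)·9 = 81/17
E[X²] = (2/17)·36 + (3/17)·4 + (7/17)·36 + (5/17)·81 = 741/17
Var(X) = 741/17 − (81/17)² = 6036/289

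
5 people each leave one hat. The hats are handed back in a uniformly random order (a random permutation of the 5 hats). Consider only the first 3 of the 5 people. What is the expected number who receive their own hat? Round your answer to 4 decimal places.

0.6000

Let Xᵢ = 1 if person i gets their own hat. For each i, P(Xᵢ=1) = 1/5.
By linearity of expectation, E[X₁+…+X_3] = 3·(1/5) = 3/5.
≈ 0.6000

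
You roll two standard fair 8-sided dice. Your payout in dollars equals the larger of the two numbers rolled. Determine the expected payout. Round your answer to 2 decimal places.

Distribution of the larger of the two numbers rolled: 1 w.p. 1/64, 2 w.p. 3/64, 3 w.p. 5/64, 4 w.p. 7/64, 5 w.p. 9/64, 6 w.p. 11/64, …
E[payout] = (1/64)·1 + (3/64)·2 + (5/64)·3 + (7/64)·4 + (9/64)·5 + (11/64)·6 + (13/64)·7 + (15/64)·8 = 93/16
≈ $5.81

$5.81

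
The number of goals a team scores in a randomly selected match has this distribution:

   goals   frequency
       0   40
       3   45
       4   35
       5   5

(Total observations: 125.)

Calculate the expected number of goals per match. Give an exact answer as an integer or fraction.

Total = 125, so P(goals=0) = 40/125, etc.
E[X] = (8/25)·0 + (9/25)·3 + (7/25)·4 + (1/25)·5
     = 12/5

12/5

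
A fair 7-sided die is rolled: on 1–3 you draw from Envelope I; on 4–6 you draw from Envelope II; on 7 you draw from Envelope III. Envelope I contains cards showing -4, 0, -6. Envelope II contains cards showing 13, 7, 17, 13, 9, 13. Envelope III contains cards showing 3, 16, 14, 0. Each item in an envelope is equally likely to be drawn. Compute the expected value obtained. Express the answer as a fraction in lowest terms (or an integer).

E[X | Envelope I] = (-4 + 0 − 6)/3 = -10/3
E[X | Envelope II] = (13 + 7 + 17 + 13 + 9 + 13)/6 = 12
E[X | Envelope III] = (3 + 16 + 14 + 0)/4 = 33/4
E[X] = (3/7)·(-10/3) + (3/7)·12 + (1/7)·33/4 = 137/28

137/28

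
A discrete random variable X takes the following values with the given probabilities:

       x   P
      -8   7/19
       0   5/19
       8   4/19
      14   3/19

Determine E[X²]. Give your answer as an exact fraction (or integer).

E[X²] = (7/19)·64 + (5/19)·0 + (4/19)·64 + (3/19)·196
     = 68

68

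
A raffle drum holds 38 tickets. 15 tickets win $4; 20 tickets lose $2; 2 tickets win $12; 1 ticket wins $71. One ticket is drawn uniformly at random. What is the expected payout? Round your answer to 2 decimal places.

E[payout] = (15/38)·4 + (20/38)·(-2) + (2/38)·12 + (1/38)·71 = 115/38
≈ $3.03

$3.03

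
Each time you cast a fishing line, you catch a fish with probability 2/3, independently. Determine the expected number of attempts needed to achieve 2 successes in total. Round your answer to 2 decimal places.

3.00

By linearity (sum of 2 independent geometric waits), E[trials] = 2/p = 2/(2/3) = 3.
≈ 3.00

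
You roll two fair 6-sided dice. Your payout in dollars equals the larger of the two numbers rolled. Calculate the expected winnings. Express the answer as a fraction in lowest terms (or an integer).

Distribution of the larger of the two numbers rolled: 1 w.p. 1/36, 2 w.p. 1/12, 3 w.p. 5/36, 4 w.p. 7/36, 5 w.p. 1/4, 6 w.p. 11/36
E[payout] = (1/36)·1 + (1/12)·2 + (5/36)·3 + (7/36)·4 + (1/4)·5 + (11/36)·6 = 161/36

161/36 dollars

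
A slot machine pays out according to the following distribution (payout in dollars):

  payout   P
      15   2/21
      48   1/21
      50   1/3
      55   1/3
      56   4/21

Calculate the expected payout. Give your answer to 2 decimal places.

$49.38

E[X] = (2/21)·15 + (1/21)·48 + (1/3)·50 + (1/3)·55 + (4/21)·56
     = 1037/21 ≈ 49.38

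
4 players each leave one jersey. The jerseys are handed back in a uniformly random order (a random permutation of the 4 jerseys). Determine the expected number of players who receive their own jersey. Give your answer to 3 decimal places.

Let Xᵢ = 1 if person i gets their own jersey. For each i, P(Xᵢ=1) = 1/4.
By linearity of expectation, E[X₁+…+X_4] = 4·(1/4) = 1.
≈ 1.000

1.000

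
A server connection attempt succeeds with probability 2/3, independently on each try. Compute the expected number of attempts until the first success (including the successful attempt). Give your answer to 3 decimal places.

For a geometric distribution, E[trials] = 1/p = 1/(2/3) = 3/2.
≈ 1.500

1.500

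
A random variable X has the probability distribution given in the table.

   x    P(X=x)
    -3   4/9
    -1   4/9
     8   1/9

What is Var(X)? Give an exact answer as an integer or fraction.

E[X] = (4/9)·(-3) + (4/9)·(-1) + (1/9)·8 = -8/9
E[X²] = (4/9)·9 + (4/9)·1 + (1/9)·64 = 104/9
Var(X) = 104/9 − (-8/9)² = 872/81

872/81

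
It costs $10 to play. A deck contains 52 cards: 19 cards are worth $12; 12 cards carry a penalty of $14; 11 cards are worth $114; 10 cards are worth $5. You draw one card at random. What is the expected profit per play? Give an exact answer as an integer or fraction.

211/13 dollars

E[payout] = (19/52)·12 + (12/52)·(-14) + (11/52)·114 + (10/52)·5 = 341/13
Expected profit = 341/13 − 10 = 211/13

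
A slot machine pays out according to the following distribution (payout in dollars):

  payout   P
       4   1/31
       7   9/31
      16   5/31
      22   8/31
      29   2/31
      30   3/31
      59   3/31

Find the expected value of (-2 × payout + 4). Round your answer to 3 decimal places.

E[-2x+4] = (1/31)·(-4) + (9/31)·(-10) + (5/31)·(-28) + (8/31)·(-40) + (2/31)·(-54) + (3/31)·(-56) + (3/31)·(-114)
     = -1172/31 ≈ -37.806

-37.806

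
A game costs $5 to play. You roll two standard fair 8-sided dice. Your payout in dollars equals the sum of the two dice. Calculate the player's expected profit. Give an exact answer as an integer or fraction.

$4

Distribution of the sum of the two dice: 2 w.p. 1/64, 3 w.p. 1/32, 4 w.p. 3/64, 5 w.p. 1/16, 6 w.p. 5/64, 7 w.p. 3/32, …
E[payout] = (1/64)·2 + (1/32)·3 + (3/64)·4 + (1/16)·5 + (5/64)·6 + (3/32)·7 + (7/64)·8 + (1/8)·9 + (7/64)·10 + (3/32)·11 + (5/64)·12 + (1/16)·13 + (3/64)·14 + (1/32)·15 + (1/64)·16 = 9
Expected profit = 9 − 5 = 4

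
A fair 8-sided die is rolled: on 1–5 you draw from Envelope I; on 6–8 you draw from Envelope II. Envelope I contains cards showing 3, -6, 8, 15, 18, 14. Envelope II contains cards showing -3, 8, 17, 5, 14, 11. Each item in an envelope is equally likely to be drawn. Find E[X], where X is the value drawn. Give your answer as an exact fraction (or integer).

E[X | Envelope I] = (3 − 6 + 8 + 15 + 18 + 14)/6 = 26/3
E[X | Envelope II] = (-3 + 8 + 17 + 5 + 14 + 11)/6 = 26/3
E[X] = (5/8)·26/3 + (3/8)·26/3 = 26/3

26/3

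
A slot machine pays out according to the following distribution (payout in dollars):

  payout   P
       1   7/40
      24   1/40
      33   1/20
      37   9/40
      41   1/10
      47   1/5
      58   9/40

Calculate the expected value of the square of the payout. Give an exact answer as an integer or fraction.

E[X²] = (7/40)·1 + (1/40)·576 + (1/20)·1089 + (9/40)·1369 + (1/10)·1681 + (1/5)·2209 + (9/40)·3364
     = 34877/20

34877/20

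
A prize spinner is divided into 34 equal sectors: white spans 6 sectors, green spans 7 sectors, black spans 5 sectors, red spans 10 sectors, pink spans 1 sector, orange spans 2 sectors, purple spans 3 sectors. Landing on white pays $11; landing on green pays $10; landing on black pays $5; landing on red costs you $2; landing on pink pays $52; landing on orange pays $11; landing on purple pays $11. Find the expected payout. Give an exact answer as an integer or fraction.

124/17 dollars

E[payout] = (6/34)·11 + (7/34)·10 + (5/34)·5 + (10/34)·(-2) + (1/34)·52 + (2/34)·11 + (3/34)·11 = 124/17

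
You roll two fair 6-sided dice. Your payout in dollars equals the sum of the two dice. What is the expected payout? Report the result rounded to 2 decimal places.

Distribution of the sum of the two dice: 2 w.p. 1/36, 3 w.p. 1/18, 4 w.p. 1/12, 5 w.p. 1/9, 6 w.p. 5/36, 7 w.p. 1/6, …
E[payout] = (1/36)·2 + (1/18)·3 + (1/12)·4 + (1/9)·5 + (5/36)·6 + (1/6)·7 + (5/36)·8 + (1/9)·9 + (1/12)·10 + (1/18)·11 + (1/36)·12 = 7
≈ $7.00

$7.00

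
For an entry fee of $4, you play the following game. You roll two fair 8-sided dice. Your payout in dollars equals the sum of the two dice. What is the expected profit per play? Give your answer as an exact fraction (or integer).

$5

Distribution of the sum of the two dice: 2 w.p. 1/64, 3 w.p. 1/32, 4 w.p. 3/64, 5 w.p. 1/16, 6 w.p. 5/64, 7 w.p. 3/32, …
E[payout] = (1/64)·2 + (1/32)·3 + (3/64)·4 + (1/16)·5 + (5/64)·6 + (3/32)·7 + (7/64)·8 + (1/8)·9 + (7/64)·10 + (3/32)·11 + (5/64)·12 + (1/16)·13 + (3/64)·14 + (1/32)·15 + (1/64)·16 = 9
Expected profit = 9 − 4 = 5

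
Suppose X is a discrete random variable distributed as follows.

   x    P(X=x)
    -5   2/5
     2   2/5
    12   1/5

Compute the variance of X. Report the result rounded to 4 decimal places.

E[X] = (2/5)·(-5) + (2/5)·2 + (1/5)·12 = 6/5
E[X²] = (2/5)·25 + (2/5)·4 + (1/5)·144 = 202/5
Var(X) = 202/5 − (6/5)² = 974/25 ≈ 38.9600

38.9600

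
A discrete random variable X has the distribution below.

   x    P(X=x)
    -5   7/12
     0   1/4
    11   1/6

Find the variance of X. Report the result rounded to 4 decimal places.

E[X] = (7/12)·(-5) + (1/4)·0 + (1/6)·11 = -13/12
E[X²] = (7/12)·25 + (1/4)·0 + (1/6)·121 = 139/4
Var(X) = 139/4 − (-13/12)² = 4835/144 ≈ 33.5764

33.5764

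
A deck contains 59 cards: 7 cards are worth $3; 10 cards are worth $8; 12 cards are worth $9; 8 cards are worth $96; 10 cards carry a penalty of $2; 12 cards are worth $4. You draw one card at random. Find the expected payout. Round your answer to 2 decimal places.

$17.03

E[payout] = (7/59)·3 + (10/59)·8 + (12/59)·9 + (8/59)·96 + (10/59)·(-2) + (12/59)·4 = 1005/59
≈ $17.03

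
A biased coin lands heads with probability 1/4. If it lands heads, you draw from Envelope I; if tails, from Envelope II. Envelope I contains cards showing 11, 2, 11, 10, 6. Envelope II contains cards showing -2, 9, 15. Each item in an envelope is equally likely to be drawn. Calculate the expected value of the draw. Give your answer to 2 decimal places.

7.50

E[X | Envelope I] = (11 + 2 + 11 + 10 + 6)/5 = 8
E[X | Envelope II] = (-2 + 9 + 15)/3 = 22/3
E[X] = (1/4)·8 + (3/4)·22/3 = 15/2 ≈ 7.50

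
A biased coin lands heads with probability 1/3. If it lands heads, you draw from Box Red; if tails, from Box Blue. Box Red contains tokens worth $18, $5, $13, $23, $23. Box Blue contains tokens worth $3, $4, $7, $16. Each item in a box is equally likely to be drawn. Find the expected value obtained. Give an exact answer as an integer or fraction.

157/15 dollars

E[X | Box Red] = (18 + 5 + 13 + 23 + 23)/5 = 82/5
E[X | Box Blue] = (3 + 4 + 7 + 16)/4 = 15/2
E[X] = (1/3)·82/5 + (2/3)·15/2 = 157/15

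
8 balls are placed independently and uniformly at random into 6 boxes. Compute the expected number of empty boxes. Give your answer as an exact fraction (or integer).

390625/279936

Let Xⱼ=1 if box j is empty. P(Xⱼ=1) = ((6-1)/6)^8 = 390625/1679616.
By linearity, E[#empty] = 6·390625/1679616 = 390625/279936.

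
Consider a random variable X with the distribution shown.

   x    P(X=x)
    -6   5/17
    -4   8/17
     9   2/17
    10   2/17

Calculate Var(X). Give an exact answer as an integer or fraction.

10814/289

E[X] = (5/17)·(-6) + (8/17)·(-4) + (2/17)·9 + (2/17)·10 = -24/17
E[X²] = (5/17)·36 + (8/17)·16 + (2/17)·81 + (2/17)·100 = 670/17
Var(X) = 670/17 − (-24/17)² = 10814/289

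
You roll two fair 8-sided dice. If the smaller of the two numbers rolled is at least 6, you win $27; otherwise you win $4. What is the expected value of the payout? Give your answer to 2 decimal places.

$7.23

E[payout] = (55/64)·4 + (9/64)·27 = 463/64
≈ $7.23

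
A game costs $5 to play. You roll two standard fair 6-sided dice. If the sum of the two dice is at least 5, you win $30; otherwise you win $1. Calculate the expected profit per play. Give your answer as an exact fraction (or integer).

121/6 dollars

E[payout] = (1/6)·1 + (5/6)·30 = 151/6
Expected profit = 151/6 − 5 = 121/6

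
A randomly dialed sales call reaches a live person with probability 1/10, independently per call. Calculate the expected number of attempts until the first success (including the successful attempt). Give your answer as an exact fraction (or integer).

10

For a geometric distribution, E[trials] = 1/p = 1/(1/10) = 10.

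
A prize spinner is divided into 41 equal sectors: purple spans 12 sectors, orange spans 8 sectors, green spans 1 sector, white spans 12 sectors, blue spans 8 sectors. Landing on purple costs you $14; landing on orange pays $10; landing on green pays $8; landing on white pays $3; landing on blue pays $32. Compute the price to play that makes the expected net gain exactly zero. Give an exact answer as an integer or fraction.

212/41 dollars

E[payout] = (12/41)·(-14) + (8/41)·10 + (1/41)·8 + (12/41)·3 + (8/41)·32 = 212/41
Fair fee = E[payout] = 212/41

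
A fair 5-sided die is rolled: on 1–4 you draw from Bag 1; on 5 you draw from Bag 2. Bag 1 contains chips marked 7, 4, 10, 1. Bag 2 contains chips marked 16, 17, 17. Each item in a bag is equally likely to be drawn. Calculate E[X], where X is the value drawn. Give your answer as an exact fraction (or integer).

116/15

E[X | Bag 1] = (7 + 4 + 10 + 1)/4 = 11/2
E[X | Bag 2] = (16 + 17 + 17)/3 = 50/3
E[X] = (4/5)·11/2 + (1/5)·50/3 = 116/15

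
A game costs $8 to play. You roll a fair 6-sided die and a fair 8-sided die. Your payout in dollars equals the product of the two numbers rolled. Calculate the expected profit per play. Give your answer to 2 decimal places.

$7.75

Distribution of the product of the two numbers rolled: 1 w.p. 1/48, 2 w.p. 1/24, 3 w.p. 1/24, 4 w.p. 1/16, 5 w.p. 1/24, 6 w.p. 1/12, …
E[payout] = (1/48)·1 + (1/24)·2 + (1/24)·3 + (1/16)·4 + (1/24)·5 + (1/12)·6 + (1/48)·7 + (1/16)·8 + (1/48)·9 + (1/24)·10 + (1/12)·12 + (1/48)·14 + (1/24)·15 + (1/24)·16 + (1/24)·18 + (1/24)·20 + (1/48)·21 + (1/16)·24 + (1/48)·25 + (1/48)·28 + (1/24)·30 + (1/48)·32 + (1/48)·35 + (1/48)·36 + (1/48)·40 + (1/48)·42 + (1/48)·48 = 63/4
Expected profit = 63/4 − 8 = 31/4 ≈ $7.75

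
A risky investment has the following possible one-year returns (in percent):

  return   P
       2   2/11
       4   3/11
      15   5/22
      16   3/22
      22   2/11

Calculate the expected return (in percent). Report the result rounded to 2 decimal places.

11.05

E[X] = (2/11)·2 + (3/11)·4 + (5/22)·15 + (3/22)·16 + (2/11)·22
     = 243/22 ≈ 11.05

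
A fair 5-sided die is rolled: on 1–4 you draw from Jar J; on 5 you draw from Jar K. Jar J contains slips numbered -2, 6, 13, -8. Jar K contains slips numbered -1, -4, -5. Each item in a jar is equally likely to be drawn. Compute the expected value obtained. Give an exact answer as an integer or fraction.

E[X | Jar J] = (-2 + 6 + 13 − 8)/4 = 9/4
E[X | Jar K] = (-1 − 4 − 5)/3 = -10/3
E[X] = (4/5)·9/4 + (1/5)·(-10/3) = 17/15

17/15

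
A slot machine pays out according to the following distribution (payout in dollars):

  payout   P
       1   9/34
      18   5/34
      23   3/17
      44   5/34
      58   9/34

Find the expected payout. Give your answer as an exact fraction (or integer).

979/34 dollars

E[X] = (9/34)·1 + (5/34)·18 + (3/17)·23 + (5/34)·44 + (9/34)·58
     = 979/34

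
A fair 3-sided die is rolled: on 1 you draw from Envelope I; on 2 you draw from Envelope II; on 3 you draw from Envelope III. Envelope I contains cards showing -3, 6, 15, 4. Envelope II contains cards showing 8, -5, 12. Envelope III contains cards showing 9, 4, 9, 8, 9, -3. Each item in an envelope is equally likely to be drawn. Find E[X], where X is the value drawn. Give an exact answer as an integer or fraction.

11/2

E[X | Envelope I] = (-3 + 6 + 15 + 4)/4 = 11/2
E[X | Envelope II] = (8 − 5 + 12)/3 = 5
E[X | Envelope III] = (9 + 4 + 9 + 8 + 9 − 3)/6 = 6
E[X] = (1/3)·11/2 + (1/3)·5 + (1/3)·6 = 11/2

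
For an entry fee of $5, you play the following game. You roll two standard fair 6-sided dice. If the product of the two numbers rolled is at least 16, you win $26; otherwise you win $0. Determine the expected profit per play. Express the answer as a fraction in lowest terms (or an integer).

53/18 dollars

E[payout] = (25/36)·0 + (11/36)·26 = 143/18
Expected profit = 143/18 − 5 = 53/18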